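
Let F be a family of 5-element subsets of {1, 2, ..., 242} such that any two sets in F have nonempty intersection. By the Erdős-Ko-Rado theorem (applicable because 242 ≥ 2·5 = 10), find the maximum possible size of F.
max |F| = C(241, 4) = 137085620

Erdős-Ko-Rado (1961): when n ≥ 2k, max |F| = C(n−1, k−1). The bound is attained by the star {A : i ∈ A} for any fixed i ∈ [n]. Here C(242−1, 5−1) = C(241, 4) = 137085620.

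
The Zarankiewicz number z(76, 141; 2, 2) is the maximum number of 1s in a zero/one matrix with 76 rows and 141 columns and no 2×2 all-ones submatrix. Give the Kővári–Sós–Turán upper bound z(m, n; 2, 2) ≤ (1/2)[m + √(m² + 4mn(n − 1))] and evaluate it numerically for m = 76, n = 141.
z(76, 141; 2, 2) ≤ (1/2)[76 + √(76² + 4·76·141·140)] = (1/2)[76 + √6006736] = 1263.4322

Kővári–Sós–Turán: let r_1, ..., r_76 be the row sums and z = Σ r_i the total number of 1s. Each pair of columns can share at most one row with both entries 1 (else a 2×2 all-ones block appears), so Σ_i C(r_i, 2) ≤ C(141, 2) = 9870. By convexity Σ_i C(r_i, 2) ≥ 76·C(z/76, 2) = z(z − 76)/(2·76), giving z² − 76z − 76·141·140 ≤ 0 and hence z ≤ (1/2)[76 + √(5776 + 4·1500240)] = (1/2)[76 + √6006736] ≈ (1/2)(76 + 2450.8643) = 1263.4322.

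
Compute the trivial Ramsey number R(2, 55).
R(2, 55) = 55

R(2, k) = k for all k ≥ 2: in a 2-colouring of K_k, either some edge is red (a red K_2) or all edges are blue (a blue K_k). And K_{54} coloured all-blue has no blue K_55, so R(2, 55) > 54. Hence R(2, 55) = 55.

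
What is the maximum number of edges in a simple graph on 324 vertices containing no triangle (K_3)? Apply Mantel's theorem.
ex(324, K_3) = ⌊324^2/4⌋ = 26244

Mantel (1907): a triangle-free graph on n vertices has at most ⌊n^2/4⌋ edges, with equality for the complete bipartite graph K_{⌊n/2⌋, ⌈n/2⌉}. For n = 324: ⌊324^2/4⌋ = ⌊104976/4⌋ = 26244. The extremal graph is K_{162, 162}, which has 162·162 = 26244 edges.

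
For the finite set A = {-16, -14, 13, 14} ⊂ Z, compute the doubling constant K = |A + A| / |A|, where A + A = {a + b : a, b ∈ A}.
K = |A + A| / |A| = 10/4 = 5/2

Enumerate A + A = {a + b : a, b ∈ A}. With |A| = 4, there are |A|^2 = 16 ordered sum pairs; collecting distinct values, A + A = {-32, -30, -28, -3, -2, -1, 0, 26, 27, 28}, so |A + A| = 10. Thus K = 10/4 = 5/2. For comparison, the minimum possible |A + A| over all 4-element sets is 2·4 − 1 = 7 (so min K = 7/4), attained only by arithmetic progressions.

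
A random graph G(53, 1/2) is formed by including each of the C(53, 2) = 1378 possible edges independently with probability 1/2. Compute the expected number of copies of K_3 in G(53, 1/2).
E[# K_3] = C(53, 3) · (1/2)^C(3, 2) = 23426 / 2^3 = 11713/4 = 2928.25

For each 3-subset S of vertices (there are C(53, 3) = 23426 such S), let X_S = 1 if S induces a K_3 (all C(3, 2) = 3 edges present). Then P(X_S = 1) = (1/2)^3 = 1/8. By linearity of expectation, E[# K_3] = C(53, 3) · (1/2)^3 = 23426 / 8 = 11713/4 = 2928.25.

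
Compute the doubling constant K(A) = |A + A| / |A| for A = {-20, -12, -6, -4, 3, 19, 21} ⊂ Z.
K = |A + A| / |A| = 25/7

Enumerate A + A = {a + b : a, b ∈ A}. With |A| = 7, there are |A|^2 = 49 ordered sum pairs; collecting distinct values, A + A = {-40, -32, -26, -24, -18, -17, -16, -12, -10, -9, -8, -3, -1, 1, 6, 7, 9, 13, 15, 17, 22, 24, 38, 40, 42}, so |A + A| = 25. Thus K = 25/7. For comparison, the minimum possible |A + A| over all 7-element sets is 2·7 − 1 = 13 (so min K = 13/7), attained only by arithmetic progressions.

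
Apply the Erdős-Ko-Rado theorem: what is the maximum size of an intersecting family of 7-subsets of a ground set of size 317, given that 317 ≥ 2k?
max |F| = C(316, 6) = 1318420990068

The Erdős-Ko-Rado theorem states: for n ≥ 2k, an intersecting family of k-subsets of an n-element set has size at most C(n − 1, k − 1), with equality for 'star' families {A ⊆ [n] : |A| = k, i ∈ A} (fix an element i). For n = 317, k = 7: C(316, 6) = 1318420990068.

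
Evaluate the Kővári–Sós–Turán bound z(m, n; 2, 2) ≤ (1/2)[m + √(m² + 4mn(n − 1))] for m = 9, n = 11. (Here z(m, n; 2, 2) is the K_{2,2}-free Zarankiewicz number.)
z(9, 11; 2, 2) ≤ (1/2)[9 + √(9² + 4·9·11·10)] = (1/2)[9 + √4041] = 36.2844

Kővári–Sós–Turán: let r_1, ..., r_9 be the row sums and z = Σ r_i the total number of 1s. Each pair of columns can share at most one row with both entries 1 (else a 2×2 all-ones block appears), so Σ_i C(r_i, 2) ≤ C(11, 2) = 55. By convexity Σ_i C(r_i, 2) ≥ 9·C(z/9, 2) = z(z − 9)/(2·9), giving z² − 9z − 9·11·10 ≤ 0 and hence z ≤ (1/2)[9 + √(81 + 4·990)] = (1/2)[9 + √4041] ≈ (1/2)(9 + 63.5689) = 36.2844.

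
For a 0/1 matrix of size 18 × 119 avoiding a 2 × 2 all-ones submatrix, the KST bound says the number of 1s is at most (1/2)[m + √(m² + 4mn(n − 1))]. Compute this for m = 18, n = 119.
z(18, 119; 2, 2) ≤ (1/2)[18 + √(18² + 4·18·119·118)] = (1/2)[18 + √1011348] = 511.829

Kővári–Sós–Turán: let r_1, ..., r_18 be the row sums and z = Σ r_i the total number of 1s. Each pair of columns can share at most one row with both entries 1 (else a 2×2 all-ones block appears), so Σ_i C(r_i, 2) ≤ C(119, 2) = 7021. By convexity Σ_i C(r_i, 2) ≥ 18·C(z/18, 2) = z(z − 18)/(2·18), giving z² − 18z − 18·119·118 ≤ 0 and hence z ≤ (1/2)[18 + √(324 + 4·252756)] = (1/2)[18 + √1011348] ≈ (1/2)(18 + 1005.658) = 511.829.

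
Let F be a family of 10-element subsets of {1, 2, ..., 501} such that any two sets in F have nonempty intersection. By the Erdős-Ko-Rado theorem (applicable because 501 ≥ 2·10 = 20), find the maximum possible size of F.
max |F| = C(500, 9) = 5006325637513057000

Erdős-Ko-Rado (1961): when n ≥ 2k, max |F| = C(n−1, k−1). The bound is attained by the star {A : i ∈ A} for any fixed i ∈ [n]. Here C(501−1, 10−1) = C(500, 9) = 5006325637513057000.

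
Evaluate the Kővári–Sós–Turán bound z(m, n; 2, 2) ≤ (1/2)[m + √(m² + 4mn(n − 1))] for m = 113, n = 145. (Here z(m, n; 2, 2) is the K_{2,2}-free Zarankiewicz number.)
z(113, 145; 2, 2) ≤ (1/2)[113 + √(113² + 4·113·145·144)] = (1/2)[113 + √9450529] = 1593.5856

Kővári–Sós–Turán: let r_1, ..., r_113 be the row sums and z = Σ r_i the total number of 1s. Each pair of columns can share at most one row with both entries 1 (else a 2×2 all-ones block appears), so Σ_i C(r_i, 2) ≤ C(145, 2) = 10440. By convexity Σ_i C(r_i, 2) ≥ 113·C(z/113, 2) = z(z − 113)/(2·113), giving z² − 113z − 113·145·144 ≤ 0 and hence z ≤ (1/2)[113 + √(12769 + 4·2359440)] = (1/2)[113 + √9450529] ≈ (1/2)(113 + 3074.1713) = 1593.5856.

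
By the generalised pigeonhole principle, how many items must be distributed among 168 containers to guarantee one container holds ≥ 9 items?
n = (9 − 1)·168 + 1 = 1345

By the generalised pigeonhole principle, to guarantee some box contains ≥ r objects we need more than (r − 1) · k objects total. Threshold: n = (r − 1) · k + 1. With r = 9 and k = 168: n = 8 · 168 + 1 = 1344 + 1 = 1345. For n = 1344 = 8 · 168, we can put exactly 8 objects in every box, avoiding 9 in any single one — so 1345 is tight.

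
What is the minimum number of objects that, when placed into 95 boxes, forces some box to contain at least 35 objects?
n = (35 − 1)·95 + 1 = 3231

By the generalised pigeonhole principle, to guarantee some box contains ≥ r objects we need more than (r − 1) · k objects total. Threshold: n = (r − 1) · k + 1. With r = 35 and k = 95: n = 34 · 95 + 1 = 3230 + 1 = 3231. For n = 3230 = 34 · 95, we can put exactly 34 objects in every box, avoiding 35 in any single one — so 3231 is tight.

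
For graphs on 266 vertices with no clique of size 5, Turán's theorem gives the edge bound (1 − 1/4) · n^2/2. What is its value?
Turán density bound = (3/4) · 266^2/2 = 53067/2 ≈ 26533.5

Turán's theorem: ex(n, K_{r+1}) is achieved by the complete r-partite Turán graph T(n, r) with parts as balanced as possible, and is at most (1 − 1/r) · n^2/2. For r = 4, n = 266: the density bound is (3/4) · 70756/2 = 53067/2 ≈ 26533.5. The integer-valued extremum is e(T(266, 4)) = 26533, which is strictly less than the density bound 53067/2 since 4 ∤ 266 (the parts of T(266, 4) cannot all be equal).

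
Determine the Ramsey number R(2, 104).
R(2, 104) = 104

R(2, k) = k for all k ≥ 2: in a 2-colouring of K_k, either some edge is red (a red K_2) or all edges are blue (a blue K_k). And K_{103} coloured all-blue has no blue K_104, so R(2, 104) > 103. Hence R(2, 104) = 104.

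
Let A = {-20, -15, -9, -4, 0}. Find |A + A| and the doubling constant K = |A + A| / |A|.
K = |A + A| / |A| = 14/5

Enumerate A + A = {a + b : a, b ∈ A}. With |A| = 5, there are |A|^2 = 25 ordered sum pairs; collecting distinct values, A + A = {-40, -35, -30, -29, -24, -20, -19, -18, -15, -13, -9, -8, -4, 0}, so |A + A| = 14. Thus K = 14/5. For comparison, the minimum possible |A + A| over all 5-element sets is 2·5 − 1 = 9 (so min K = 9/5), attained only by arithmetic progressions.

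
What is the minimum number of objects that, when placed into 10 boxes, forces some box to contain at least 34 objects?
n = (34 − 1)·10 + 1 = 331

By the generalised pigeonhole principle, to guarantee some box contains ≥ r objects we need more than (r − 1) · k objects total. Threshold: n = (r − 1) · k + 1. With r = 34 and k = 10: n = 33 · 10 + 1 = 330 + 1 = 331. For n = 330 = 33 · 10, we can put exactly 33 objects in every box, avoiding 34 in any single one — so 331 is tight.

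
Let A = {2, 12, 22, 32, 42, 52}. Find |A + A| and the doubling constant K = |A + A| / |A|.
K = |A + A| / |A| = 11/6

Enumerate A + A = {a + b : a, b ∈ A}. With |A| = 6, there are |A|^2 = 36 ordered sum pairs; collecting distinct values, A + A = {4, 14, 24, 34, 44, 54, 64, 74, 84, 94, 104}, so |A + A| = 11. Thus K = 11/6. Here |A + A| = 2|A| − 1 = 11, the minimum possible — so K = 11/6 is minimal, which holds iff A is an arithmetic progression.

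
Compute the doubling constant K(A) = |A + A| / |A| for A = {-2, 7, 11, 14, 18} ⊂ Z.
K = |A + A| / |A| = 14/5

Enumerate A + A = {a + b : a, b ∈ A}. With |A| = 5, there are |A|^2 = 25 ordered sum pairs; collecting distinct values, A + A = {-4, 5, 9, 12, 14, 16, 18, 21, 22, 25, 28, 29, 32, 36}, so |A + A| = 14. Thus K = 14/5. For comparison, the minimum possible |A + A| over all 5-element sets is 2·5 − 1 = 9 (so min K = 9/5), attained only by arithmetic progressions.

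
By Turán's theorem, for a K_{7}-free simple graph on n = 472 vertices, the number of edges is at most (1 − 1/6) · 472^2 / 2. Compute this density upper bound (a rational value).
Turán density bound = (5/6) · 472^2/2 = 278480/3 ≈ 92826.6667

Turán's theorem: ex(n, K_{r+1}) is achieved by the complete r-partite Turán graph T(n, r) with parts as balanced as possible, and is at most (1 − 1/r) · n^2/2. For r = 6, n = 472: the density bound is (5/6) · 222784/2 = 278480/3 ≈ 92826.6667. The integer-valued extremum is e(T(472, 6)) = 92826, which is strictly less than the density bound 278480/3 since 6 ∤ 472 (the parts of T(472, 6) cannot all be equal).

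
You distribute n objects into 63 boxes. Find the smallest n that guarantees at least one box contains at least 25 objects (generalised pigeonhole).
n = (25 − 1)·63 + 1 = 1513

By the generalised pigeonhole principle, to guarantee some box contains ≥ r objects we need more than (r − 1) · k objects total. Threshold: n = (r − 1) · k + 1. With r = 25 and k = 63: n = 24 · 63 + 1 = 1512 + 1 = 1513. For n = 1512 = 24 · 63, we can put exactly 24 objects in every box, avoiding 25 in any single one — so 1513 is tight.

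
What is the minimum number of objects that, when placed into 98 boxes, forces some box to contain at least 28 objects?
n = (28 − 1)·98 + 1 = 2647

By the generalised pigeonhole principle, to guarantee some box contains ≥ r objects we need more than (r − 1) · k objects total. Threshold: n = (r − 1) · k + 1. With r = 28 and k = 98: n = 27 · 98 + 1 = 2646 + 1 = 2647. For n = 2646 = 27 · 98, we can put exactly 27 objects in every box, avoiding 28 in any single one — so 2647 is tight.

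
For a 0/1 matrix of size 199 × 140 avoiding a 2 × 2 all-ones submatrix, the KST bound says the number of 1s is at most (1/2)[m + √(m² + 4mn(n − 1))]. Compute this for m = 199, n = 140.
z(199, 140; 2, 2) ≤ (1/2)[199 + √(199² + 4·199·140·139)] = (1/2)[199 + √15529761] = 2069.8909

Kővári–Sós–Turán: let r_1, ..., r_199 be the row sums and z = Σ r_i the total number of 1s. Each pair of columns can share at most one row with both entries 1 (else a 2×2 all-ones block appears), so Σ_i C(r_i, 2) ≤ C(140, 2) = 9730. By convexity Σ_i C(r_i, 2) ≥ 199·C(z/199, 2) = z(z − 199)/(2·199), giving z² − 199z − 199·140·139 ≤ 0 and hence z ≤ (1/2)[199 + √(39601 + 4·3872540)] = (1/2)[199 + √15529761] ≈ (1/2)(199 + 3940.7818) = 2069.8909.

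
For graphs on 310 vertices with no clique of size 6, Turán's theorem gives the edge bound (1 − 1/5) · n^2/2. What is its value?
Turán density bound = (4/5) · 310^2/2 = 38440

Turán's theorem: ex(n, K_{r+1}) is achieved by the complete r-partite Turán graph T(n, r) with parts as balanced as possible, and is at most (1 − 1/r) · n^2/2. For r = 5, n = 310: the density bound is (4/5) · 96100/2 = 38440. Since 5 ∣ 310, the Turán graph T(310, 5) has parts of equal size 62, and its edge count e(T(310, 5)) = 38440 attains the density bound exactly.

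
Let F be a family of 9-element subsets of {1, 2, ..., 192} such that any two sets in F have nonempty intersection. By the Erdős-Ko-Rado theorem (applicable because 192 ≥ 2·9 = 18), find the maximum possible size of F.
max |F| = C(191, 8) = 37864323362745

The Erdős-Ko-Rado theorem states: for n ≥ 2k, an intersecting family of k-subsets of an n-element set has size at most C(n − 1, k − 1), with equality for 'star' families {A ⊆ [n] : |A| = k, i ∈ A} (fix an element i). For n = 192, k = 9: C(191, 8) = 37864323362745.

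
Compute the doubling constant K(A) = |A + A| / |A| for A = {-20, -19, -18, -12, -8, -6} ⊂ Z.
K = |A + A| / |A| = 18/6 = 3

Enumerate A + A = {a + b : a, b ∈ A}. With |A| = 6, there are |A|^2 = 36 ordered sum pairs; collecting distinct values, A + A = {-40, -39, -38, -37, -36, -32, -31, -30, -28, -27, -26, -25, -24, -20, -18, -16, -14, -12}, so |A + A| = 18. Thus K = 18/6 = 3. For comparison, the minimum possible |A + A| over all 6-element sets is 2·6 − 1 = 11 (so min K = 11/6), attained only by arithmetic progressions.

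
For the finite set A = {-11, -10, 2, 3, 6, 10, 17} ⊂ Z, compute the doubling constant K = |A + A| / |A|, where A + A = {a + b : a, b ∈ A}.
K = |A + A| / |A| = 24/7

Enumerate A + A = {a + b : a, b ∈ A}. With |A| = 7, there are |A|^2 = 49 ordered sum pairs; collecting distinct values, A + A = {-22, -21, -20, -9, -8, -7, -5, -4, -1, 0, 4, 5, 6, 7, 8, 9, 12, 13, 16, 19, 20, 23, 27, 34}, so |A + A| = 24. Thus K = 24/7. For comparison, the minimum possible |A + A| over all 7-element sets is 2·7 − 1 = 13 (so min K = 13/7), attained only by arithmetic progressions.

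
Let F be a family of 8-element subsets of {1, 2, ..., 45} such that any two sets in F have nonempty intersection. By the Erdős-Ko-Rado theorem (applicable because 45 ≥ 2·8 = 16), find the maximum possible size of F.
max |F| = C(44, 7) = 38320568

The Erdős-Ko-Rado theorem states: for n ≥ 2k, an intersecting family of k-subsets of an n-element set has size at most C(n − 1, k − 1), with equality for 'star' families {A ⊆ [n] : |A| = k, i ∈ A} (fix an element i). For n = 45, k = 8: C(44, 7) = 38320568.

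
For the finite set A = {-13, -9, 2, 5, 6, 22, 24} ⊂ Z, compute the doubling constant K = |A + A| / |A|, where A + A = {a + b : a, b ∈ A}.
K = |A + A| / |A| = 26/7

Enumerate A + A = {a + b : a, b ∈ A}. With |A| = 7, there are |A|^2 = 49 ordered sum pairs; collecting distinct values, A + A = {-26, -22, -18, -11, -8, -7, -4, -3, 4, 7, 8, 9, 10, 11, 12, 13, 15, 24, 26, 27, 28, 29, 30, 44, 46, 48}, so |A + A| = 26. Thus K = 26/7. For comparison, the minimum possible |A + A| over all 7-element sets is 2·7 − 1 = 13 (so min K = 13/7), attained only by arithmetic progressions.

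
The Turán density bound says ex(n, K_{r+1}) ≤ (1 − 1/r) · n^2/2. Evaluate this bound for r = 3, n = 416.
Turán density bound = (2/3) · 416^2/2 = 173056/3 ≈ 57685.3333

Turán's theorem: ex(n, K_{r+1}) is achieved by the complete r-partite Turán graph T(n, r) with parts as balanced as possible, and is at most (1 − 1/r) · n^2/2. For r = 3, n = 416: the density bound is (2/3) · 173056/2 = 173056/3 ≈ 57685.3333. The integer-valued extremum is e(T(416, 3)) = 57685, which is strictly less than the density bound 173056/3 since 3 ∤ 416 (the parts of T(416, 3) cannot all be equal).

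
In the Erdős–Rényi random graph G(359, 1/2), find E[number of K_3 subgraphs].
E[# K_3] = C(359, 3) · (1/2)^C(3, 2) = 7647059 / 2^3 = 955882.375

For each 3-subset S of vertices (there are C(359, 3) = 7647059 such S), let X_S = 1 if S induces a K_3 (all C(3, 2) = 3 edges present). Then P(X_S = 1) = (1/2)^3 = 1/8. By linearity of expectation, E[# K_3] = C(359, 3) · (1/2)^3 = 7647059 / 8 = 955882.375.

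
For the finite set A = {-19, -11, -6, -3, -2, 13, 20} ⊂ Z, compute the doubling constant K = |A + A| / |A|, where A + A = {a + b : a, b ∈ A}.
K = |A + A| / |A| = 26/7

Enumerate A + A = {a + b : a, b ∈ A}. With |A| = 7, there are |A|^2 = 49 ordered sum pairs; collecting distinct values, A + A = {-38, -30, -25, -22, -21, -17, -14, -13, -12, -9, -8, -6, -5, -4, 1, 2, 7, 9, 10, 11, 14, 17, 18, 26, 33, 40}, so |A + A| = 26. Thus K = 26/7. For comparison, the minimum possible |A + A| over all 7-element sets is 2·7 − 1 = 13 (so min K = 13/7), attained only by arithmetic progressions.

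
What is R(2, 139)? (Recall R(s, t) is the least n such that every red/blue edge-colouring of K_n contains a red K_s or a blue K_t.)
R(2, 139) = 139

R(2, k) = k for all k ≥ 2: in a 2-colouring of K_k, either some edge is red (a red K_2) or all edges are blue (a blue K_k). And K_{138} coloured all-blue has no blue K_139, so R(2, 139) > 138. Hence R(2, 139) = 139.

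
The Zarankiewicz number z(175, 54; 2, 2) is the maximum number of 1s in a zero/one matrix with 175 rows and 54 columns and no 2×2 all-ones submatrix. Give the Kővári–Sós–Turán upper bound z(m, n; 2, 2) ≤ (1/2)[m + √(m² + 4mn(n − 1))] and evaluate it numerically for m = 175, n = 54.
z(175, 54; 2, 2) ≤ (1/2)[175 + √(175² + 4·175·54·53)] = (1/2)[175 + √2034025] = 800.5962

Kővári–Sós–Turán: let r_1, ..., r_175 be the row sums and z = Σ r_i the total number of 1s. Each pair of columns can share at most one row with both entries 1 (else a 2×2 all-ones block appears), so Σ_i C(r_i, 2) ≤ C(54, 2) = 1431. By convexity Σ_i C(r_i, 2) ≥ 175·C(z/175, 2) = z(z − 175)/(2·175), giving z² − 175z − 175·54·53 ≤ 0 and hence z ≤ (1/2)[175 + √(30625 + 4·500850)] = (1/2)[175 + √2034025] ≈ (1/2)(175 + 1426.1925) = 800.5962.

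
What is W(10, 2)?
W(10, 2) = 10 + 1 = 11

A 2-term AP is any pair of integers, so a monochromatic 2-AP exists iff some colour is used at least twice. With 10 colours, the colouring i ↦ i on {1, ..., 10} uses each colour once, avoiding any monochromatic pair, so W(10, 2) > 10. For {1, ..., 11}, pigeonhole forces two integers of the same colour, which form a monochromatic 2-AP. Hence W(10, 2) = 11.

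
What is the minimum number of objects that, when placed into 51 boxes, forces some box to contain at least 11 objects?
n = (11 − 1)·51 + 1 = 511

By the generalised pigeonhole principle, to guarantee some box contains ≥ r objects we need more than (r − 1) · k objects total. Threshold: n = (r − 1) · k + 1. With r = 11 and k = 51: n = 10 · 51 + 1 = 510 + 1 = 511. For n = 510 = 10 · 51, we can put exactly 10 objects in every box, avoiding 11 in any single one — so 511 is tight.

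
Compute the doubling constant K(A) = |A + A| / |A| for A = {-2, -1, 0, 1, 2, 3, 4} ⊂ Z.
K = |A + A| / |A| = 13/7

Enumerate A + A = {a + b : a, b ∈ A}. With |A| = 7, there are |A|^2 = 49 ordered sum pairs; collecting distinct values, A + A = {-4, -3, -2, -1, 0, 1, 2, 3, 4, 5, 6, 7, 8}, so |A + A| = 13. Thus K = 13/7. Here |A + A| = 2|A| − 1 = 13, the minimum possible — so K = 13/7 is minimal, which holds iff A is an arithmetic progression.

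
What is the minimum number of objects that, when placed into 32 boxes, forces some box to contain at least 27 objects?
n = (27 − 1)·32 + 1 = 833

By the generalised pigeonhole principle, to guarantee some box contains ≥ r objects we need more than (r − 1) · k objects total. Threshold: n = (r − 1) · k + 1. With r = 27 and k = 32: n = 26 · 32 + 1 = 832 + 1 = 833. For n = 832 = 26 · 32, we can put exactly 26 objects in every box, avoiding 27 in any single one — so 833 is tight.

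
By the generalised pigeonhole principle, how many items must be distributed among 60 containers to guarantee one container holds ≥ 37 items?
n = (37 − 1)·60 + 1 = 2161

By the generalised pigeonhole principle, to guarantee some box contains ≥ r objects we need more than (r − 1) · k objects total. Threshold: n = (r − 1) · k + 1. With r = 37 and k = 60: n = 36 · 60 + 1 = 2160 + 1 = 2161. For n = 2160 = 36 · 60, we can put exactly 36 objects in every box, avoiding 37 in any single one — so 2161 is tight.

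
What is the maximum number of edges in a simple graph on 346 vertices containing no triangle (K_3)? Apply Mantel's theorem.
ex(346, K_3) = ⌊346^2/4⌋ = 29929

Mantel (1907): a triangle-free graph on n vertices has at most ⌊n^2/4⌋ edges, with equality for the complete bipartite graph K_{⌊n/2⌋, ⌈n/2⌉}. For n = 346: ⌊346^2/4⌋ = ⌊119716/4⌋ = 29929. The extremal graph is K_{173, 173}, which has 173·173 = 29929 edges.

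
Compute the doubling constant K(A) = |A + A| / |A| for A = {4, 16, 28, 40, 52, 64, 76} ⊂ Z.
K = |A + A| / |A| = 13/7

Enumerate A + A = {a + b : a, b ∈ A}. With |A| = 7, there are |A|^2 = 49 ordered sum pairs; collecting distinct values, A + A = {8, 20, 32, 44, 56, 68, 80, 92, 104, 116, 128, 140, 152}, so |A + A| = 13. Thus K = 13/7. Here |A + A| = 2|A| − 1 = 13, the minimum possible — so K = 13/7 is minimal, which holds iff A is an arithmetic progression.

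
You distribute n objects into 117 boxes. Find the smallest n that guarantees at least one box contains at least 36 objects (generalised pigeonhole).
n = (36 − 1)·117 + 1 = 4096

By the generalised pigeonhole principle, to guarantee some box contains ≥ r objects we need more than (r − 1) · k objects total. Threshold: n = (r − 1) · k + 1. With r = 36 and k = 117: n = 35 · 117 + 1 = 4095 + 1 = 4096. For n = 4095 = 35 · 117, we can put exactly 35 objects in every box, avoiding 36 in any single one — so 4096 is tight.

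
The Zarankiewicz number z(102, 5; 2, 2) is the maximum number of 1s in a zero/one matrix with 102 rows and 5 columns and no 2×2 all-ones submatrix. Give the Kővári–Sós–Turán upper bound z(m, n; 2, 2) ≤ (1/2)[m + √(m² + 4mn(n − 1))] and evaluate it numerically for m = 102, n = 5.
z(102, 5; 2, 2) ≤ (1/2)[102 + √(102² + 4·102·5·4)] = (1/2)[102 + √18564] = 119.1249

Kővári–Sós–Turán: let r_1, ..., r_102 be the row sums and z = Σ r_i the total number of 1s. Each pair of columns can share at most one row with both entries 1 (else a 2×2 all-ones block appears), so Σ_i C(r_i, 2) ≤ C(5, 2) = 10. By convexity Σ_i C(r_i, 2) ≥ 102·C(z/102, 2) = z(z − 102)/(2·102), giving z² − 102z − 102·5·4 ≤ 0 and hence z ≤ (1/2)[102 + √(10404 + 4·2040)] = (1/2)[102 + √18564] ≈ (1/2)(102 + 136.2498) = 119.1249.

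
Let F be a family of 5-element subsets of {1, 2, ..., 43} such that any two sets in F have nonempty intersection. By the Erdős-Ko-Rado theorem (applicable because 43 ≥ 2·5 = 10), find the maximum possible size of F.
max |F| = C(42, 4) = 111930

Erdős-Ko-Rado (1961): when n ≥ 2k, max |F| = C(n−1, k−1). The bound is attained by the star {A : i ∈ A} for any fixed i ∈ [n]. Here C(43−1, 5−1) = C(42, 4) = 111930.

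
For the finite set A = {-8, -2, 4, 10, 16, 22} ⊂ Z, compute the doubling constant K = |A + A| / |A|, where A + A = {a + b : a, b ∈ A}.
K = |A + A| / |A| = 11/6

Enumerate A + A = {a + b : a, b ∈ A}. With |A| = 6, there are |A|^2 = 36 ordered sum pairs; collecting distinct values, A + A = {-16, -10, -4, 2, 8, 14, 20, 26, 32, 38, 44}, so |A + A| = 11. Thus K = 11/6. Here |A + A| = 2|A| − 1 = 11, the minimum possible — so K = 11/6 is minimal, which holds iff A is an arithmetic progression.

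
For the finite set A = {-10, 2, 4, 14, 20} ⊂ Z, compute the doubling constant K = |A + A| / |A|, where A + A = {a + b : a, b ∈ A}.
K = |A + A| / |A| = 14/5

Enumerate A + A = {a + b : a, b ∈ A}. With |A| = 5, there are |A|^2 = 25 ordered sum pairs; collecting distinct values, A + A = {-20, -8, -6, 4, 6, 8, 10, 16, 18, 22, 24, 28, 34, 40}, so |A + A| = 14. Thus K = 14/5. For comparison, the minimum possible |A + A| over all 5-element sets is 2·5 − 1 = 9 (so min K = 9/5), attained only by arithmetic progressions.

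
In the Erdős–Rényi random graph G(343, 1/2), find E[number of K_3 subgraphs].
E[# K_3] = C(343, 3) · (1/2)^C(3, 2) = 6666891 / 2^3 = 833361.375

For each 3-subset S of vertices (there are C(343, 3) = 6666891 such S), let X_S = 1 if S induces a K_3 (all C(3, 2) = 3 edges present). Then P(X_S = 1) = (1/2)^3 = 1/8. By linearity of expectation, E[# K_3] = C(343, 3) · (1/2)^3 = 6666891 / 8 = 833361.375.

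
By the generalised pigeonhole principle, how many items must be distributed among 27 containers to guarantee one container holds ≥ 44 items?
n = (44 − 1)·27 + 1 = 1162

By the generalised pigeonhole principle, to guarantee some box contains ≥ r objects we need more than (r − 1) · k objects total. Threshold: n = (r − 1) · k + 1. With r = 44 and k = 27: n = 43 · 27 + 1 = 1161 + 1 = 1162. For n = 1161 = 43 · 27, we can put exactly 43 objects in every box, avoiding 44 in any single one — so 1162 is tight.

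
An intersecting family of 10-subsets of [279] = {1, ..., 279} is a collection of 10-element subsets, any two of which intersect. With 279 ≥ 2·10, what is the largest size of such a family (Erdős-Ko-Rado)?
max |F| = C(278, 9) = 23978304827805900

The Erdős-Ko-Rado theorem states: for n ≥ 2k, an intersecting family of k-subsets of an n-element set has size at most C(n − 1, k − 1), with equality for 'star' families {A ⊆ [n] : |A| = k, i ∈ A} (fix an element i). For n = 279, k = 10: C(278, 9) = 23978304827805900.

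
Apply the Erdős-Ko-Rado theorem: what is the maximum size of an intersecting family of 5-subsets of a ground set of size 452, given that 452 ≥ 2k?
max |F| = C(451, 4) = 1700991600

Erdős-Ko-Rado (1961): when n ≥ 2k, max |F| = C(n−1, k−1). The bound is attained by the star {A : i ∈ A} for any fixed i ∈ [n]. Here C(452−1, 5−1) = C(451, 4) = 1700991600.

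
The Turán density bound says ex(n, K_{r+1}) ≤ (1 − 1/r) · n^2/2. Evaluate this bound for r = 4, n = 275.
Turán density bound = (3/4) · 275^2/2 = 226875/8 ≈ 28359.375

Turán's theorem: ex(n, K_{r+1}) is achieved by the complete r-partite Turán graph T(n, r) with parts as balanced as possible, and is at most (1 − 1/r) · n^2/2. For r = 4, n = 275: the density bound is (3/4) · 75625/2 = 226875/8 ≈ 28359.375. The integer-valued extremum is e(T(275, 4)) = 28359, which is strictly less than the density bound 226875/8 since 4 ∤ 275 (the parts of T(275, 4) cannot all be equal).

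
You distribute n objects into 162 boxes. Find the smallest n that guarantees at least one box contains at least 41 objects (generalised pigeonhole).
n = (41 − 1)·162 + 1 = 6481

By the generalised pigeonhole principle, to guarantee some box contains ≥ r objects we need more than (r − 1) · k objects total. Threshold: n = (r − 1) · k + 1. With r = 41 and k = 162: n = 40 · 162 + 1 = 6480 + 1 = 6481. For n = 6480 = 40 · 162, we can put exactly 40 objects in every box, avoiding 41 in any single one — so 6481 is tight.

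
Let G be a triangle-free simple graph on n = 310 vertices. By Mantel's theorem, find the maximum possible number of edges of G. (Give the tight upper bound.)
ex(310, K_3) = ⌊310^2/4⌋ = 24025

Mantel (1907): a triangle-free graph on n vertices has at most ⌊n^2/4⌋ edges, with equality for the complete bipartite graph K_{⌊n/2⌋, ⌈n/2⌉}. For n = 310: ⌊310^2/4⌋ = ⌊96100/4⌋ = 24025. The extremal graph is K_{155, 155}, which has 155·155 = 24025 edges.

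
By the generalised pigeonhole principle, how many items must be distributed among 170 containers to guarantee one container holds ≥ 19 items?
n = (19 − 1)·170 + 1 = 3061

By the generalised pigeonhole principle, to guarantee some box contains ≥ r objects we need more than (r − 1) · k objects total. Threshold: n = (r − 1) · k + 1. With r = 19 and k = 170: n = 18 · 170 + 1 = 3060 + 1 = 3061. For n = 3060 = 18 · 170, we can put exactly 18 objects in every box, avoiding 19 in any single one — so 3061 is tight.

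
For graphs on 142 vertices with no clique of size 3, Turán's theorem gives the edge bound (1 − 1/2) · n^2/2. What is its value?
Turán density bound = (1/2) · 142^2/2 = 5041

Turán's theorem: ex(n, K_{r+1}) is achieved by the complete r-partite Turán graph T(n, r) with parts as balanced as possible, and is at most (1 − 1/r) · n^2/2. For r = 2, n = 142: the density bound is (1/2) · 20164/2 = 5041. Since 2 ∣ 142, the Turán graph T(142, 2) has parts of equal size 71, and its edge count e(T(142, 2)) = 5041 attains the density bound exactly.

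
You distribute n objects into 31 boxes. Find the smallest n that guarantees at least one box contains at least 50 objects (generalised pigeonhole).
n = (50 − 1)·31 + 1 = 1520

By the generalised pigeonhole principle, to guarantee some box contains ≥ r objects we need more than (r − 1) · k objects total. Threshold: n = (r − 1) · k + 1. With r = 50 and k = 31: n = 49 · 31 + 1 = 1519 + 1 = 1520. For n = 1519 = 49 · 31, we can put exactly 49 objects in every box, avoiding 50 in any single one — so 1520 is tight.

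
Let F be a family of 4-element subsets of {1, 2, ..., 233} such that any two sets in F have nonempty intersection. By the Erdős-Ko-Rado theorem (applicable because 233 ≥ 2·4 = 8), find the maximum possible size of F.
max |F| = C(232, 3) = 2054360

The Erdős-Ko-Rado theorem states: for n ≥ 2k, an intersecting family of k-subsets of an n-element set has size at most C(n − 1, k − 1), with equality for 'star' families {A ⊆ [n] : |A| = k, i ∈ A} (fix an element i). For n = 233, k = 4: C(232, 3) = 2054360.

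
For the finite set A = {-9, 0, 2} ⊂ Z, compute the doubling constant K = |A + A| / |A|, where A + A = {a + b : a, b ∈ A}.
K = |A + A| / |A| = 6/3 = 2

Enumerate A + A = {a + b : a, b ∈ A}. With |A| = 3, there are |A|^2 = 9 ordered sum pairs; collecting distinct values, A + A = {-18, -9, -7, 0, 2, 4}, so |A + A| = 6. Thus K = 6/3 = 2. For comparison, the minimum possible |A + A| over all 3-element sets is 2·3 − 1 = 5 (so min K = 5/3), attained only by arithmetic progressions.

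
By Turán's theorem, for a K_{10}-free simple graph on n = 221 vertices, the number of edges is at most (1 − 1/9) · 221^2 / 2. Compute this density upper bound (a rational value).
Turán density bound = (8/9) · 221^2/2 = 195364/9 ≈ 21707.1111

Turán's theorem: ex(n, K_{r+1}) is achieved by the complete r-partite Turán graph T(n, r) with parts as balanced as possible, and is at most (1 − 1/r) · n^2/2. For r = 9, n = 221: the density bound is (8/9) · 48841/2 = 195364/9 ≈ 21707.1111. The integer-valued extremum is e(T(221, 9)) = 21706, which is strictly less than the density bound 195364/9 since 9 ∤ 221 (the parts of T(221, 9) cannot all be equal).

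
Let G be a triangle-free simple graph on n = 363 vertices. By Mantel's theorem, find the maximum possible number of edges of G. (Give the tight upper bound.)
ex(363, K_3) = ⌊363^2/4⌋ = 32942

Mantel (1907): a triangle-free graph on n vertices has at most ⌊n^2/4⌋ edges, with equality for the complete bipartite graph K_{⌊n/2⌋, ⌈n/2⌉}. For n = 363: ⌊363^2/4⌋ = ⌊131769/4⌋ = 32942. The extremal graph is K_{181, 182}, which has 181·182 = 32942 edges.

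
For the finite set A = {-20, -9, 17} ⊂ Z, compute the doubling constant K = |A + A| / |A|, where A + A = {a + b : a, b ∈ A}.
K = |A + A| / |A| = 6/3 = 2

Enumerate A + A = {a + b : a, b ∈ A}. With |A| = 3, there are |A|^2 = 9 ordered sum pairs; collecting distinct values, A + A = {-40, -29, -18, -3, 8, 34}, so |A + A| = 6. Thus K = 6/3 = 2. For comparison, the minimum possible |A + A| over all 3-element sets is 2·3 − 1 = 5 (so min K = 5/3), attained only by arithmetic progressions.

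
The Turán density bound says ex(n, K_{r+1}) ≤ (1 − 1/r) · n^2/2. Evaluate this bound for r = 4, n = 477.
Turán density bound = (3/4) · 477^2/2 = 682587/8 ≈ 85323.375

Turán's theorem: ex(n, K_{r+1}) is achieved by the complete r-partite Turán graph T(n, r) with parts as balanced as possible, and is at most (1 − 1/r) · n^2/2. For r = 4, n = 477: the density bound is (3/4) · 227529/2 = 682587/8 ≈ 85323.375. The integer-valued extremum is e(T(477, 4)) = 85323, which is strictly less than the density bound 682587/8 since 4 ∤ 477 (the parts of T(477, 4) cannot all be equal).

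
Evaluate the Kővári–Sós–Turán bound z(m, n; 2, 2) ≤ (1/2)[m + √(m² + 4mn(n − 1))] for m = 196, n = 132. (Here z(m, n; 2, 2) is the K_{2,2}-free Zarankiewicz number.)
z(196, 132; 2, 2) ≤ (1/2)[196 + √(196² + 4·196·132·131)] = (1/2)[196 + √13595344] = 1941.5932

Kővári–Sós–Turán: let r_1, ..., r_196 be the row sums and z = Σ r_i the total number of 1s. Each pair of columns can share at most one row with both entries 1 (else a 2×2 all-ones block appears), so Σ_i C(r_i, 2) ≤ C(132, 2) = 8646. By convexity Σ_i C(r_i, 2) ≥ 196·C(z/196, 2) = z(z − 196)/(2·196), giving z² − 196z − 196·132·131 ≤ 0 and hence z ≤ (1/2)[196 + √(38416 + 4·3389232)] = (1/2)[196 + √13595344] ≈ (1/2)(196 + 3687.1865) = 1941.5932.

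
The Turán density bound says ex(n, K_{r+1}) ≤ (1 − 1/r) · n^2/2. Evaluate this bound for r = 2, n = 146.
Turán density bound = (1/2) · 146^2/2 = 5329

Turán's theorem: ex(n, K_{r+1}) is achieved by the complete r-partite Turán graph T(n, r) with parts as balanced as possible, and is at most (1 − 1/r) · n^2/2. For r = 2, n = 146: the density bound is (1/2) · 21316/2 = 5329. Since 2 ∣ 146, the Turán graph T(146, 2) has parts of equal size 73, and its edge count e(T(146, 2)) = 5329 attains the density bound exactly.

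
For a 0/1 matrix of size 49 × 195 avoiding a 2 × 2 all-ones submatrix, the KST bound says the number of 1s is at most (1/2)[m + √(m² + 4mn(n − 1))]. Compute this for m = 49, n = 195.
z(49, 195; 2, 2) ≤ (1/2)[49 + √(49² + 4·49·195·194)] = (1/2)[49 + √7417081] = 1386.2159

Kővári–Sós–Turán: let r_1, ..., r_49 be the row sums and z = Σ r_i the total number of 1s. Each pair of columns can share at most one row with both entries 1 (else a 2×2 all-ones block appears), so Σ_i C(r_i, 2) ≤ C(195, 2) = 18915. By convexity Σ_i C(r_i, 2) ≥ 49·C(z/49, 2) = z(z − 49)/(2·49), giving z² − 49z − 49·195·194 ≤ 0 and hence z ≤ (1/2)[49 + √(2401 + 4·1853670)] = (1/2)[49 + √7417081] ≈ (1/2)(49 + 2723.4318) = 1386.2159.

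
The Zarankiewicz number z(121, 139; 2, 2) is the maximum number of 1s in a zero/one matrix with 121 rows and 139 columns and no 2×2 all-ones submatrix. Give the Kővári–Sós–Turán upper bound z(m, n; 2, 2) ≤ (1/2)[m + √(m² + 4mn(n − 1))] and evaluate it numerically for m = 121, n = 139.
z(121, 139; 2, 2) ≤ (1/2)[121 + √(121² + 4·121·139·138)] = (1/2)[121 + √9298729] = 1585.1909

Kővári–Sós–Turán: let r_1, ..., r_121 be the row sums and z = Σ r_i the total number of 1s. Each pair of columns can share at most one row with both entries 1 (else a 2×2 all-ones block appears), so Σ_i C(r_i, 2) ≤ C(139, 2) = 9591. By convexity Σ_i C(r_i, 2) ≥ 121·C(z/121, 2) = z(z − 121)/(2·121), giving z² − 121z − 121·139·138 ≤ 0 and hence z ≤ (1/2)[121 + √(14641 + 4·2321022)] = (1/2)[121 + √9298729] ≈ (1/2)(121 + 3049.3817) = 1585.1909.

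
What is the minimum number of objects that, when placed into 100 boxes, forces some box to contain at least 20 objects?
n = (20 − 1)·100 + 1 = 1901

By the generalised pigeonhole principle, to guarantee some box contains ≥ r objects we need more than (r − 1) · k objects total. Threshold: n = (r − 1) · k + 1. With r = 20 and k = 100: n = 19 · 100 + 1 = 1900 + 1 = 1901. For n = 1900 = 19 · 100, we can put exactly 19 objects in every box, avoiding 20 in any single one — so 1901 is tight.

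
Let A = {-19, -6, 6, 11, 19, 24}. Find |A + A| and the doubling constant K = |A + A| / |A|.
K = |A + A| / |A| = 18/6 = 3

Enumerate A + A = {a + b : a, b ∈ A}. With |A| = 6, there are |A|^2 = 36 ordered sum pairs; collecting distinct values, A + A = {-38, -25, -13, -12, -8, 0, 5, 12, 13, 17, 18, 22, 25, 30, 35, 38, 43, 48}, so |A + A| = 18. Thus K = 18/6 = 3. For comparison, the minimum possible |A + A| over all 6-element sets is 2·6 − 1 = 11 (so min K = 11/6), attained only by arithmetic progressions.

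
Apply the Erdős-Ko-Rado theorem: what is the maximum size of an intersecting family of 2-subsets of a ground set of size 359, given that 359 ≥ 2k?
max |F| = C(358, 1) = 358

Erdős-Ko-Rado (1961): when n ≥ 2k, max |F| = C(n−1, k−1). The bound is attained by the star {A : i ∈ A} for any fixed i ∈ [n]. Here C(359−1, 2−1) = C(358, 1) = 358.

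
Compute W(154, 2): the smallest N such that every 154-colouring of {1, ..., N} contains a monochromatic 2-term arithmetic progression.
W(154, 2) = 154 + 1 = 155

A 2-term AP is any pair of integers, so a monochromatic 2-AP exists iff some colour is used at least twice. With 154 colours, the colouring i ↦ i on {1, ..., 154} uses each colour once, avoiding any monochromatic pair, so W(154, 2) > 154. For {1, ..., 155}, pigeonhole forces two integers of the same colour, which form a monochromatic 2-AP. Hence W(154, 2) = 155.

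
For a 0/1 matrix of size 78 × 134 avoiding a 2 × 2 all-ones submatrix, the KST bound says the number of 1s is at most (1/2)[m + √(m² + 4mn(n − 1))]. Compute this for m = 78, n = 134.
z(78, 134; 2, 2) ≤ (1/2)[78 + √(78² + 4·78·134·133)] = (1/2)[78 + √5566548] = 1218.6767

Kővári–Sós–Turán: let r_1, ..., r_78 be the row sums and z = Σ r_i the total number of 1s. Each pair of columns can share at most one row with both entries 1 (else a 2×2 all-ones block appears), so Σ_i C(r_i, 2) ≤ C(134, 2) = 8911. By convexity Σ_i C(r_i, 2) ≥ 78·C(z/78, 2) = z(z − 78)/(2·78), giving z² − 78z − 78·134·133 ≤ 0 and hence z ≤ (1/2)[78 + √(6084 + 4·1390116)] = (1/2)[78 + √5566548] ≈ (1/2)(78 + 2359.3533) = 1218.6767.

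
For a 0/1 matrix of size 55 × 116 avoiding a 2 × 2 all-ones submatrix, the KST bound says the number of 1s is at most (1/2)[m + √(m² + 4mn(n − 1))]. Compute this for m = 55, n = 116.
z(55, 116; 2, 2) ≤ (1/2)[55 + √(55² + 4·55·116·115)] = (1/2)[55 + √2937825] = 884.5042

Kővári–Sós–Turán: let r_1, ..., r_55 be the row sums and z = Σ r_i the total number of 1s. Each pair of columns can share at most one row with both entries 1 (else a 2×2 all-ones block appears), so Σ_i C(r_i, 2) ≤ C(116, 2) = 6670. By convexity Σ_i C(r_i, 2) ≥ 55·C(z/55, 2) = z(z − 55)/(2·55), giving z² − 55z − 55·116·115 ≤ 0 and hence z ≤ (1/2)[55 + √(3025 + 4·733700)] = (1/2)[55 + √2937825] ≈ (1/2)(55 + 1714.0085) = 884.5042.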